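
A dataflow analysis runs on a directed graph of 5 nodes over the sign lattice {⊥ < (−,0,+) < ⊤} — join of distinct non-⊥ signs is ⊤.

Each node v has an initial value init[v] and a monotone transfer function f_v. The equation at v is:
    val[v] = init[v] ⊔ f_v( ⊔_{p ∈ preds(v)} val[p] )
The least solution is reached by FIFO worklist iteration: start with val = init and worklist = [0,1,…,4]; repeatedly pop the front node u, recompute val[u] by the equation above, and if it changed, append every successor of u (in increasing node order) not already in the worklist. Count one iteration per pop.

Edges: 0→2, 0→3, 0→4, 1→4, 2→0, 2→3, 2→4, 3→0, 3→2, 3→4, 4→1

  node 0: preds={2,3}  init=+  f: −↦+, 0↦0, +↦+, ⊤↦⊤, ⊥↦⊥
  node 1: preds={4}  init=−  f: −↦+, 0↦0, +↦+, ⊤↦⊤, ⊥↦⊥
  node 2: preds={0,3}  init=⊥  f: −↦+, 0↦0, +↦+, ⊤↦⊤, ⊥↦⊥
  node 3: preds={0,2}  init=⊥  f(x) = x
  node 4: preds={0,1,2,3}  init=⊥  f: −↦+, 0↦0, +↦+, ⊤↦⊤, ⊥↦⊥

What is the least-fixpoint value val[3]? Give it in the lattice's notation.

Iteration log — 9 steps:
  step 1. node 0  ⊔preds=⊥  new=+  stable
  step 2. node 1  ⊔preds=⊥  new=−  stable
  step 3. node 2  ⊔preds=+  new=+  old=⊥  +wl: 0
  step 4. node 3  ⊔preds=+  new=+  old=⊥  +wl: 2
  step 5. node 4  ⊔preds=⊤  new=⊤  old=⊥  +wl: 1
  step 6. node 0  ⊔preds=+  new=+  stable
  step 7. node 2  ⊔preds=+  new=+  stable
  step 8. node 1  ⊔preds=⊤  new=⊤  old=−  +wl: 4
  step 9. node 4  ⊔preds=⊤  new=⊤  stable

Least fixpoint reached:
  node 0: +
  node 1: ⊤
  node 2: +
  node 3: +
  node 4: ⊤

+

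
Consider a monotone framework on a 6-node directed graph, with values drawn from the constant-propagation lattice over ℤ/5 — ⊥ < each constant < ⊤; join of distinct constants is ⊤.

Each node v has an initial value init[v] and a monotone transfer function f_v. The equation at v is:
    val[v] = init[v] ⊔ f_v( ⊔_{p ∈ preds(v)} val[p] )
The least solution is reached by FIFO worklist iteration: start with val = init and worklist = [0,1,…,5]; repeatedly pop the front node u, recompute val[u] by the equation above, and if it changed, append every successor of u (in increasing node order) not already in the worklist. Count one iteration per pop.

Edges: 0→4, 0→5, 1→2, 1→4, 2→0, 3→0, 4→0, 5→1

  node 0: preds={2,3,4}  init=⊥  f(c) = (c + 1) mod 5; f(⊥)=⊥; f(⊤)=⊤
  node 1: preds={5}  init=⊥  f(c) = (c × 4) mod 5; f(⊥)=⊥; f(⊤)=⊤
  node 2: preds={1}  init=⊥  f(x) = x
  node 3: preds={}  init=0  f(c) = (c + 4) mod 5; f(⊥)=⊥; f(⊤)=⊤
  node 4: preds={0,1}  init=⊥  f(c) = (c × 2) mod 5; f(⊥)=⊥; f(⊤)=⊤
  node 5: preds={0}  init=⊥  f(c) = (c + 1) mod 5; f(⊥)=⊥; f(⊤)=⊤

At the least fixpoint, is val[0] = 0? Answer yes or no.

no

Worklist (16 pops):
  #1 pop 0: in=0 → 1 (was ⊥); enqueue []
  #2 pop 1: in=⊥ → ⊥ (no change)
  #3 pop 2: in=⊥ → ⊥ (no change)
  #4 pop 3: in=⊥ → 0 (no change)
  #5 pop 4: in=1 → 2 (was ⊥); enqueue [0]
  #6 pop 5: in=1 → 2 (was ⊥); enqueue [1]
  #7 pop 0: in=⊤ → ⊤ (was 1); enqueue [4,5]
  #8 pop 1: in=2 → 3 (was ⊥); enqueue [2]
  #9 pop 4: in=⊤ → ⊤ (was 2); enqueue [0]
  #10 pop 5: in=⊤ → ⊤ (was 2); enqueue [1]
  #11 pop 2: in=3 → 3 (was ⊥); enqueue []
  #12 pop 0: in=⊤ → ⊤ (no change)
  #13 pop 1: in=⊤ → ⊤ (was 3); enqueue [2,4]
  #14 pop 2: in=⊤ → ⊤ (was 3); enqueue [0]
  #15 pop 4: in=⊤ → ⊤ (no change)
  #16 pop 0: in=⊤ → ⊤ (no change)

Fixpoint:
  val[0] = ⊤
  val[1] = ⊤
  val[2] = ⊤
  val[3] = 0
  val[4] = ⊤
  val[5] = ⊤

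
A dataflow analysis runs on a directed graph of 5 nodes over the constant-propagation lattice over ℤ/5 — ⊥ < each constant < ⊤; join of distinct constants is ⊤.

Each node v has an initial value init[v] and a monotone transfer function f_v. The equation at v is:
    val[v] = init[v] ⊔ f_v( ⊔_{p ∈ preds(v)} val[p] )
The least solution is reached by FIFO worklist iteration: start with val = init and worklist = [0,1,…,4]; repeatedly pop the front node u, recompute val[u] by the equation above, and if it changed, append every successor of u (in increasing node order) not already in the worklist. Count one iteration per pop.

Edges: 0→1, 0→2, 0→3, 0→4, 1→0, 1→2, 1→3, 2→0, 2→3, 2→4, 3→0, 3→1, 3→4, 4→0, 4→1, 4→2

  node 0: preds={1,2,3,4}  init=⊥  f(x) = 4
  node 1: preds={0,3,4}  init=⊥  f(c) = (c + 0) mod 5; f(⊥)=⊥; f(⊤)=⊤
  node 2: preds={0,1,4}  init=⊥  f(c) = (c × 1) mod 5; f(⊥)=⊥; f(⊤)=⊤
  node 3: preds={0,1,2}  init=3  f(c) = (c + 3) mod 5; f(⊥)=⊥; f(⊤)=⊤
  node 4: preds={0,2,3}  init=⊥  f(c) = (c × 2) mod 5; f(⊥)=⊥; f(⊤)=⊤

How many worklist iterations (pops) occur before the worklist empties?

Worklist (8 pops):
  #1 pop 0: in=3 → 4 (was ⊥); enqueue []
  #2 pop 1: in=⊤ → ⊤ (was ⊥); enqueue [0]
  #3 pop 2: in=⊤ → ⊤ (was ⊥); enqueue []
  #4 pop 3: in=⊤ → ⊤ (was 3); enqueue [1]
  #5 pop 4: in=⊤ → ⊤ (was ⊥); enqueue [2]
  #6 pop 0: in=⊤ → 4 (no change)
  #7 pop 1: in=⊤ → ⊤ (no change)
  #8 pop 2: in=⊤ → ⊤ (no change)

Fixpoint:
  val[0] = 4
  val[1] = ⊤
  val[2] = ⊤
  val[3] = ⊤
  val[4] = ⊤

8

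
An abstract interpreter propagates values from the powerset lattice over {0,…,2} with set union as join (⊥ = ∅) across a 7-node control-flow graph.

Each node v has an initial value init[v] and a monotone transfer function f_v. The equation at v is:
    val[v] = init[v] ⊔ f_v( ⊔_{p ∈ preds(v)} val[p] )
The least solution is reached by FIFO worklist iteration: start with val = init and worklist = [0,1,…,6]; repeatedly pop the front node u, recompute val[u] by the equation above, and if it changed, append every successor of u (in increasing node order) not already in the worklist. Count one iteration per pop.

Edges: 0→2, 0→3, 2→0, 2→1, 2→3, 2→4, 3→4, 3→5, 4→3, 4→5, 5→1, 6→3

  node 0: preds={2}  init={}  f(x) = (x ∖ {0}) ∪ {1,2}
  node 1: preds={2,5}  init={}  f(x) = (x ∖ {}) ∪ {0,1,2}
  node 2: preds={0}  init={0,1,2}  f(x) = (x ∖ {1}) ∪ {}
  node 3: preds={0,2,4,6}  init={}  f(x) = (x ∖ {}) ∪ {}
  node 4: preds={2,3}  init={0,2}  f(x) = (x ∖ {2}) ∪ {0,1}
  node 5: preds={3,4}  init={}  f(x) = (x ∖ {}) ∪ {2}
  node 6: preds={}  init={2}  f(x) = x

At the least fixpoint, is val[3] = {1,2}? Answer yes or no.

no

Trace (9 dequeues):
  [1] u=0 | in {0,1,2} | out {1,2} | prev {} | push {}
  [2] u=1 | in {0,1,2} | out {0,1,2} | prev {} | push {}
  [3] u=2 | in {1,2} | out {0,1,2} | ==
  [4] u=3 | in {0,1,2} | out {0,1,2} | prev {} | push {}
  [5] u=4 | in {0,1,2} | out {0,1,2} | prev {0,2} | push {3}
  [6] u=5 | in {0,1,2} | out {0,1,2} | prev {} | push {1}
  [7] u=6 | in {} | out {2} | ==
  [8] u=3 | in {0,1,2} | out {0,1,2} | ==
  [9] u=1 | in {0,1,2} | out {0,1,2} | ==

Converged values:
  [0] {1,2}
  [1] {0,1,2}
  [2] {0,1,2}
  [3] {0,1,2}
  [4] {0,1,2}
  [5] {0,1,2}
  [6] {2}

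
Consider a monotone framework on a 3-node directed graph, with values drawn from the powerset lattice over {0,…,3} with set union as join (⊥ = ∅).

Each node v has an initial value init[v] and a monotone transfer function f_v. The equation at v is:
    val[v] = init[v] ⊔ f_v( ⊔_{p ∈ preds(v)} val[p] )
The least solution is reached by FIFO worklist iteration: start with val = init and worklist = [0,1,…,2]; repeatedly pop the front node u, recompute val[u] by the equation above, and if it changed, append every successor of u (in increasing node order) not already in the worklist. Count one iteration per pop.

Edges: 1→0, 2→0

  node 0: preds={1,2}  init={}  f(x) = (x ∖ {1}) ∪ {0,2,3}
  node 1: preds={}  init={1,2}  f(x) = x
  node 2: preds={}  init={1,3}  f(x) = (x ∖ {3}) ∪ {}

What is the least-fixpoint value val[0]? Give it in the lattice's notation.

Trace (3 dequeues):
  [1] u=0 | in {1,2,3} | out {0,2,3} | prev {} | push {}
  [2] u=1 | in {} | out {1,2} | ==
  [3] u=2 | in {} | out {1,3} | ==

Converged values:
  [0] {0,2,3}
  [1] {1,2}
  [2] {1,3}

{0,2,3}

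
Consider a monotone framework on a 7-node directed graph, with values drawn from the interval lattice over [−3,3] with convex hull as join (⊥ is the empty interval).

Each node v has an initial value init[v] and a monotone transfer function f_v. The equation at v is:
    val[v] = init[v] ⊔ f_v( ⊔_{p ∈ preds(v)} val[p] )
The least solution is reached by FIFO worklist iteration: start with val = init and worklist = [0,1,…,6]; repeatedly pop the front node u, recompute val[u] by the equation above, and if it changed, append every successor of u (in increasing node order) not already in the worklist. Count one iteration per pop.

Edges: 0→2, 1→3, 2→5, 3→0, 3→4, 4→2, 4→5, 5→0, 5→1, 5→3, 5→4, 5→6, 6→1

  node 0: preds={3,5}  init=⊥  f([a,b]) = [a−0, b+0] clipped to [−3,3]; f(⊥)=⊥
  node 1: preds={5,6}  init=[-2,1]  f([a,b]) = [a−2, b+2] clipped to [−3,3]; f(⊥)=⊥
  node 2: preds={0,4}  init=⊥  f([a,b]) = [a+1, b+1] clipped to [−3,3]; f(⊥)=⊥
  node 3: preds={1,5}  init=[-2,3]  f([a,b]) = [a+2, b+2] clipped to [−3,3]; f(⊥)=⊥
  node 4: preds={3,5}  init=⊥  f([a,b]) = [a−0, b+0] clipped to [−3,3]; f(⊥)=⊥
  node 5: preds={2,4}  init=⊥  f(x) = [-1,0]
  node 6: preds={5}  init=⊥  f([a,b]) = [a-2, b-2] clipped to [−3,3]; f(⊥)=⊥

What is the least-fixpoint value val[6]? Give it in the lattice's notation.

Trace (12 dequeues):
  [1] u=0 | in [-2,3] | out [-2,3] | prev ⊥ | push {}
  [2] u=1 | in ⊥ | out [-2,1] | ==
  [3] u=2 | in [-2,3] | out [-1,3] | prev ⊥ | push {}
  [4] u=3 | in [-2,1] | out [-2,3] | ==
  [5] u=4 | in [-2,3] | out [-2,3] | prev ⊥ | push {2}
  [6] u=5 | in [-2,3] | out [-1,0] | prev ⊥ | push {0,1,3,4}
  [7] u=6 | in [-1,0] | out [-3,-2] | prev ⊥ | push {}
  [8] u=2 | in [-2,3] | out [-1,3] | ==
  [9] u=0 | in [-2,3] | out [-2,3] | ==
  [10] u=1 | in [-3,0] | out [-3,2] | prev [-2,1] | push {}
  [11] u=3 | in [-3,2] | out [-2,3] | ==
  [12] u=4 | in [-2,3] | out [-2,3] | ==

Converged values:
  [0] [-2,3]
  [1] [-3,2]
  [2] [-1,3]
  [3] [-2,3]
  [4] [-2,3]
  [5] [-1,0]
  [6] [-3,-2]

[-3,-2]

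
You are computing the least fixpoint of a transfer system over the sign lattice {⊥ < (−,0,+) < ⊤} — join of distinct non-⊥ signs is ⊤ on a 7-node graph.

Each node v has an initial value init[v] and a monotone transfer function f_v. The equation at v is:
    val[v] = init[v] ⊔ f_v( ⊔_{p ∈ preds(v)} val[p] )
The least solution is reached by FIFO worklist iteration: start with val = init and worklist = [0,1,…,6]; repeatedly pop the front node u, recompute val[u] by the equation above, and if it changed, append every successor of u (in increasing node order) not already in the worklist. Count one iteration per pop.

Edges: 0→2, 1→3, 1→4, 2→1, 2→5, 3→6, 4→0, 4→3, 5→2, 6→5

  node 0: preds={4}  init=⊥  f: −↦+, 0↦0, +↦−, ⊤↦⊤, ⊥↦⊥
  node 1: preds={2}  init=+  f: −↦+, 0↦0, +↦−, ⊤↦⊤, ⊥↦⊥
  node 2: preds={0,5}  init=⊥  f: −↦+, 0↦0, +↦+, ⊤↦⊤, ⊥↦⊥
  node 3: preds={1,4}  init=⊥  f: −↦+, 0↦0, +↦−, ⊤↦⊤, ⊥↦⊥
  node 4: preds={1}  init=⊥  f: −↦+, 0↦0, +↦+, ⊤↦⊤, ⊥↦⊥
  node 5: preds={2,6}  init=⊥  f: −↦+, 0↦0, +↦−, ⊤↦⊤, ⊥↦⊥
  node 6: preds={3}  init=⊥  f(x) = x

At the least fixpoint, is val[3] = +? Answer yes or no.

Trace (21 dequeues):
  [1] u=0 | in ⊥ | out ⊥ | ==
  [2] u=1 | in ⊥ | out + | ==
  [3] u=2 | in ⊥ | out ⊥ | ==
  [4] u=3 | in + | out − | prev ⊥ | push {}
  [5] u=4 | in + | out + | prev ⊥ | push {0,3}
  [6] u=5 | in ⊥ | out ⊥ | ==
  [7] u=6 | in − | out − | prev ⊥ | push {5}
  [8] u=0 | in + | out − | prev ⊥ | push {2}
  [9] u=3 | in + | out − | ==
  [10] u=5 | in − | out + | prev ⊥ | push {}
  [11] u=2 | in ⊤ | out ⊤ | prev ⊥ | push {1,5}
  [12] u=1 | in ⊤ | out ⊤ | prev + | push {3,4}
  [13] u=5 | in ⊤ | out ⊤ | prev + | push {2}
  [14] u=3 | in ⊤ | out ⊤ | prev − | push {6}
  [15] u=4 | in ⊤ | out ⊤ | prev + | push {0,3}
  [16] u=2 | in ⊤ | out ⊤ | ==
  [17] u=6 | in ⊤ | out ⊤ | prev − | push {5}
  [18] u=0 | in ⊤ | out ⊤ | prev − | push {2}
  [19] u=3 | in ⊤ | out ⊤ | ==
  [20] u=5 | in ⊤ | out ⊤ | ==
  [21] u=2 | in ⊤ | out ⊤ | ==

Converged values:
  [0] ⊤
  [1] ⊤
  [2] ⊤
  [3] ⊤
  [4] ⊤
  [5] ⊤
  [6] ⊤

no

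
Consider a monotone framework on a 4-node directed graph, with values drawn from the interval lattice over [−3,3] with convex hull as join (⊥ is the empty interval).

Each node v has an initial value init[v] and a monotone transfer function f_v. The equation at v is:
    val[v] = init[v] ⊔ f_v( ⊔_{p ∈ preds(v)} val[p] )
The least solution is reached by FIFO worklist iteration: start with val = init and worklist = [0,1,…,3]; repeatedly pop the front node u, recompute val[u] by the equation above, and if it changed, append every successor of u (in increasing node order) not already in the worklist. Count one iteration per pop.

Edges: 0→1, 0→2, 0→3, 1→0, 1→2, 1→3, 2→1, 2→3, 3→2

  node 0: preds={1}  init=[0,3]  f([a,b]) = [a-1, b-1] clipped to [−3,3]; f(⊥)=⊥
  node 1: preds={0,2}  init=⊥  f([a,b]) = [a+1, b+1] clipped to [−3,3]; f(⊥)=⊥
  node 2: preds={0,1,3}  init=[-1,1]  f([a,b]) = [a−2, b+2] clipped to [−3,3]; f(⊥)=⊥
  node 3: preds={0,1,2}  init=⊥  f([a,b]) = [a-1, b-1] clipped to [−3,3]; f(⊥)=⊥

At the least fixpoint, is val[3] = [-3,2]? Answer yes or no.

yes

Iteration log — 16 steps:
  step 1. node 0  ⊔preds=⊥  new=[0,3]  stable
  step 2. node 1  ⊔preds=[-1,3]  new=[0,3]  old=⊥  +wl: 0
  step 3. node 2  ⊔preds=[0,3]  new=[-2,3]  old=[-1,1]  +wl: 1
  step 4. node 3  ⊔preds=[-2,3]  new=[-3,2]  old=⊥  +wl: 2
  step 5. node 0  ⊔preds=[0,3]  new=[-1,3]  old=[0,3]  +wl: 3
  step 6. node 1  ⊔preds=[-2,3]  new=[-1,3]  old=[0,3]  +wl: 0
  step 7. node 2  ⊔preds=[-3,3]  new=[-3,3]  old=[-2,3]  +wl: 1
  step 8. node 3  ⊔preds=[-3,3]  new=[-3,2]  stable
  step 9. node 0  ⊔preds=[-1,3]  new=[-2,3]  old=[-1,3]  +wl: 2,3
  step 10. node 1  ⊔preds=[-3,3]  new=[-2,3]  old=[-1,3]  +wl: 0
  step 11. node 2  ⊔preds=[-3,3]  new=[-3,3]  stable
  step 12. node 3  ⊔preds=[-3,3]  new=[-3,2]  stable
  step 13. node 0  ⊔preds=[-2,3]  new=[-3,3]  old=[-2,3]  +wl: 1,2,3
  step 14. node 1  ⊔preds=[-3,3]  new=[-2,3]  stable
  step 15. node 2  ⊔preds=[-3,3]  new=[-3,3]  stable
  step 16. node 3  ⊔preds=[-3,3]  new=[-3,2]  stable

Least fixpoint reached:
  node 0: [-3,3]
  node 1: [-2,3]
  node 2: [-3,3]
  node 3: [-3,2]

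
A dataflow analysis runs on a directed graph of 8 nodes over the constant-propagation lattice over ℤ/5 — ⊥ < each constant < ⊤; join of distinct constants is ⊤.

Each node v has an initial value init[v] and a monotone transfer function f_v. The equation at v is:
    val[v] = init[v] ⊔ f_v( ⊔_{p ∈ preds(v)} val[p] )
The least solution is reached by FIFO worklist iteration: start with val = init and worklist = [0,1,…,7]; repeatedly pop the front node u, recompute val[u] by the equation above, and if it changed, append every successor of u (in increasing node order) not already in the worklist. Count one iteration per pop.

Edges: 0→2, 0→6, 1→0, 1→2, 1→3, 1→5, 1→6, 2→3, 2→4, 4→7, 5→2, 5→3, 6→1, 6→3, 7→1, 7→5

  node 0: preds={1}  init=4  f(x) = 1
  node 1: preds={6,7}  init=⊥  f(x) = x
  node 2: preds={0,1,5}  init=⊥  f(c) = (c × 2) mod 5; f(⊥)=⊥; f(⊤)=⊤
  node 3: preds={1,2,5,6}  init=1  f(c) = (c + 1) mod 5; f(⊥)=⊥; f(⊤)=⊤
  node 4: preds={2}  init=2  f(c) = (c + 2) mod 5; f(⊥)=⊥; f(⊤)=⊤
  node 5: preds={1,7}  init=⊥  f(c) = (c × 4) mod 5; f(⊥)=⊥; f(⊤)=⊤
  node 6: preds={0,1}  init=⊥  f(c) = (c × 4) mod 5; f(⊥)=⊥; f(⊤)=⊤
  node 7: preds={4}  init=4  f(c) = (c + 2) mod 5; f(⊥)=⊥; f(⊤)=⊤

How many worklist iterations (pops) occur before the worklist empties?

Trace (17 dequeues):
  [1] u=0 | in ⊥ | out ⊤ | prev 4 | push {}
  [2] u=1 | in 4 | out 4 | prev ⊥ | push {0}
  [3] u=2 | in ⊤ | out ⊤ | prev ⊥ | push {}
  [4] u=3 | in ⊤ | out ⊤ | prev 1 | push {}
  [5] u=4 | in ⊤ | out ⊤ | prev 2 | push {}
  [6] u=5 | in 4 | out 1 | prev ⊥ | push {2,3}
  [7] u=6 | in ⊤ | out ⊤ | prev ⊥ | push {1}
  [8] u=7 | in ⊤ | out ⊤ | prev 4 | push {5}
  [9] u=0 | in 4 | out ⊤ | ==
  [10] u=2 | in ⊤ | out ⊤ | ==
  [11] u=3 | in ⊤ | out ⊤ | ==
  [12] u=1 | in ⊤ | out ⊤ | prev 4 | push {0,2,3,6}
  [13] u=5 | in ⊤ | out ⊤ | prev 1 | push {}
  [14] u=0 | in ⊤ | out ⊤ | ==
  [15] u=2 | in ⊤ | out ⊤ | ==
  [16] u=3 | in ⊤ | out ⊤ | ==
  [17] u=6 | in ⊤ | out ⊤ | ==

Converged values:
  [0] ⊤
  [1] ⊤
  [2] ⊤
  [3] ⊤
  [4] ⊤
  [5] ⊤
  [6] ⊤
  [7] ⊤

17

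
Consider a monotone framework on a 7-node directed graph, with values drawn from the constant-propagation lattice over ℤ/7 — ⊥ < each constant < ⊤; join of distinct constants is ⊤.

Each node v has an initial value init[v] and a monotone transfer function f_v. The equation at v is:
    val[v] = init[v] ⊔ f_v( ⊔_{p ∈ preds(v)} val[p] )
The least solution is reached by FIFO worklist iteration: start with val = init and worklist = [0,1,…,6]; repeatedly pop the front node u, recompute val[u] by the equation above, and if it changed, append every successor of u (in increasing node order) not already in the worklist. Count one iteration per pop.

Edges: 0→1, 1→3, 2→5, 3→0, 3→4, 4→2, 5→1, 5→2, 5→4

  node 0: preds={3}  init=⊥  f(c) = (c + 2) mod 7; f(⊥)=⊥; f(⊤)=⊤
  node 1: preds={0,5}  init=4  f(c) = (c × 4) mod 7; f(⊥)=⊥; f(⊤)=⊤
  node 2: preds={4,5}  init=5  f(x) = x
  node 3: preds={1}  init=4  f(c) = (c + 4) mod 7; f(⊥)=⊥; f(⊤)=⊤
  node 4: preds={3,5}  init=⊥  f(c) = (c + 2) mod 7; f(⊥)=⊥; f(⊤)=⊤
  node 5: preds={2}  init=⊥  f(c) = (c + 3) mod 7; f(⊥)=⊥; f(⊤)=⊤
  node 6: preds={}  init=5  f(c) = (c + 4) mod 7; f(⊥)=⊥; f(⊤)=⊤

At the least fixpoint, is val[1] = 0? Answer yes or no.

no

Iteration log — 15 steps:
  step 1. node 0  ⊔preds=4  new=6  old=⊥  +wl: 
  step 2. node 1  ⊔preds=6  new=⊤  old=4  +wl: 
  step 3. node 2  ⊔preds=⊥  new=5  stable
  step 4. node 3  ⊔preds=⊤  new=⊤  old=4  +wl: 0
  step 5. node 4  ⊔preds=⊤  new=⊤  old=⊥  +wl: 2
  step 6. node 5  ⊔preds=5  new=1  old=⊥  +wl: 1,4
  step 7. node 6  ⊔preds=⊥  new=5  stable
  step 8. node 0  ⊔preds=⊤  new=⊤  old=6  +wl: 
  step 9. node 2  ⊔preds=⊤  new=⊤  old=5  +wl: 5
  step 10. node 1  ⊔preds=⊤  new=⊤  stable
  step 11. node 4  ⊔preds=⊤  new=⊤  stable
  step 12. node 5  ⊔preds=⊤  new=⊤  old=1  +wl: 1,2,4
  step 13. node 1  ⊔preds=⊤  new=⊤  stable
  step 14. node 2  ⊔preds=⊤  new=⊤  stable
  step 15. node 4  ⊔preds=⊤  new=⊤  stable

Least fixpoint reached:
  node 0: ⊤
  node 1: ⊤
  node 2: ⊤
  node 3: ⊤
  node 4: ⊤
  node 5: ⊤
  node 6: 5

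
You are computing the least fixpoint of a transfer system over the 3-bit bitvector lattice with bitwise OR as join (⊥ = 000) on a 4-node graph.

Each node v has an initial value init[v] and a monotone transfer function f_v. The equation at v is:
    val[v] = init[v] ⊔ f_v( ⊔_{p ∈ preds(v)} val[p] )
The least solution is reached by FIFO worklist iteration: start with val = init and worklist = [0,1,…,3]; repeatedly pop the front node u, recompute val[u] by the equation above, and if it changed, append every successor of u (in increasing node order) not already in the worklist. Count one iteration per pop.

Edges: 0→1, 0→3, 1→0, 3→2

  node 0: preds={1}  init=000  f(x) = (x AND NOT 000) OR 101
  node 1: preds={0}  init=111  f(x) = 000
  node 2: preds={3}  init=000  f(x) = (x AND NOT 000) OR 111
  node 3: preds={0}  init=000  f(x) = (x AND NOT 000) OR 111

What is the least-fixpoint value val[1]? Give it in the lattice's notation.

111

Iteration log — 5 steps:
  step 1. node 0  ⊔preds=111  new=111  old=000  +wl: 
  step 2. node 1  ⊔preds=111  new=111  stable
  step 3. node 2  ⊔preds=000  new=111  old=000  +wl: 
  step 4. node 3  ⊔preds=111  new=111  old=000  +wl: 2
  step 5. node 2  ⊔preds=111  new=111  stable

Least fixpoint reached:
  node 0: 111
  node 1: 111
  node 2: 111
  node 3: 111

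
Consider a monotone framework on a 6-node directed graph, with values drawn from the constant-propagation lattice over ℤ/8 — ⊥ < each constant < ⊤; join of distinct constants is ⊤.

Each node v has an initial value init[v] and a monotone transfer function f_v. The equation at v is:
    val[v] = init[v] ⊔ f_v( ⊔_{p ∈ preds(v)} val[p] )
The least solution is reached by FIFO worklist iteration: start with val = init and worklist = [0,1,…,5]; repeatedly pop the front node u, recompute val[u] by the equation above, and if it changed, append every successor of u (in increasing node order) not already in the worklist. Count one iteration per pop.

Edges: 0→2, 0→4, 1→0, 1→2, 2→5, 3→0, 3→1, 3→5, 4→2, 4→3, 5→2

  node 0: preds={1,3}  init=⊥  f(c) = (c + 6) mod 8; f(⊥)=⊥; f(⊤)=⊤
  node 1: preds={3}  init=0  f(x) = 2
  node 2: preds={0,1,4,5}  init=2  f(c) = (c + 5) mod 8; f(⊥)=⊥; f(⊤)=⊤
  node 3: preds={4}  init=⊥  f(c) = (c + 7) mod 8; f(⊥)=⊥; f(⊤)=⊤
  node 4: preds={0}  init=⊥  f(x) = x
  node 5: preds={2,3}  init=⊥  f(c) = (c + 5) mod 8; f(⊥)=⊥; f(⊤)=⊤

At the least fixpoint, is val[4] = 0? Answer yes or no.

no

Iteration log — 18 steps:
  step 1. node 0  ⊔preds=0  new=6  old=⊥  +wl: 
  step 2. node 1  ⊔preds=⊥  new=⊤  old=0  +wl: 0
  step 3. node 2  ⊔preds=⊤  new=⊤  old=2  +wl: 
  step 4. node 3  ⊔preds=⊥  new=⊥  stable
  step 5. node 4  ⊔preds=6  new=6  old=⊥  +wl: 2,3
  step 6. node 5  ⊔preds=⊤  new=⊤  old=⊥  +wl: 
  step 7. node 0  ⊔preds=⊤  new=⊤  old=6  +wl: 4
  step 8. node 2  ⊔preds=⊤  new=⊤  stable
  step 9. node 3  ⊔preds=6  new=5  old=⊥  +wl: 0,1,5
  step 10. node 4  ⊔preds=⊤  new=⊤  old=6  +wl: 2,3
  step 11. node 0  ⊔preds=⊤  new=⊤  stable
  step 12. node 1  ⊔preds=5  new=⊤  stable
  step 13. node 5  ⊔preds=⊤  new=⊤  stable
  step 14. node 2  ⊔preds=⊤  new=⊤  stable
  step 15. node 3  ⊔preds=⊤  new=⊤  old=5  +wl: 0,1,5
  step 16. node 0  ⊔preds=⊤  new=⊤  stable
  step 17. node 1  ⊔preds=⊤  new=⊤  stable
  step 18. node 5  ⊔preds=⊤  new=⊤  stable

Least fixpoint reached:
  node 0: ⊤
  node 1: ⊤
  node 2: ⊤
  node 3: ⊤
  node 4: ⊤
  node 5: ⊤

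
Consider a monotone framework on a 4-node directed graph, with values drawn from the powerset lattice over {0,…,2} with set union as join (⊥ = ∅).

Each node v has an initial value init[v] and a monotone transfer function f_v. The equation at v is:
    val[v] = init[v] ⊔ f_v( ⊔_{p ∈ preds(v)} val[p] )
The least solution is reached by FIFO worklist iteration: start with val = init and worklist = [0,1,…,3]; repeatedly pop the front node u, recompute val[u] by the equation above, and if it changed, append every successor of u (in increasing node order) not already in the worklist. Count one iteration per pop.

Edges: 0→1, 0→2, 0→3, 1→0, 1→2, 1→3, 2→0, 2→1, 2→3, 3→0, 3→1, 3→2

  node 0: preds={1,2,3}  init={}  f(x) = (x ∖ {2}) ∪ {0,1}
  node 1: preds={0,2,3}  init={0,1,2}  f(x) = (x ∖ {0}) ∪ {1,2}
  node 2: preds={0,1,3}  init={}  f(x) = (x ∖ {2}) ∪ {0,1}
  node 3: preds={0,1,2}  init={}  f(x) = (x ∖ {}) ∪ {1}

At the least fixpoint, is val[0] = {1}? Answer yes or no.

no

Iteration log — 7 steps:
  step 1. node 0  ⊔preds={0,1,2}  new={0,1}  old={}  +wl: 
  step 2. node 1  ⊔preds={0,1}  new={0,1,2}  stable
  step 3. node 2  ⊔preds={0,1,2}  new={0,1}  old={}  +wl: 0,1
  step 4. node 3  ⊔preds={0,1,2}  new={0,1,2}  old={}  +wl: 2
  step 5. node 0  ⊔preds={0,1,2}  new={0,1}  stable
  step 6. node 1  ⊔preds={0,1,2}  new={0,1,2}  stable
  step 7. node 2  ⊔preds={0,1,2}  new={0,1}  stable

Least fixpoint reached:
  node 0: {0,1}
  node 1: {0,1,2}
  node 2: {0,1}
  node 3: {0,1,2}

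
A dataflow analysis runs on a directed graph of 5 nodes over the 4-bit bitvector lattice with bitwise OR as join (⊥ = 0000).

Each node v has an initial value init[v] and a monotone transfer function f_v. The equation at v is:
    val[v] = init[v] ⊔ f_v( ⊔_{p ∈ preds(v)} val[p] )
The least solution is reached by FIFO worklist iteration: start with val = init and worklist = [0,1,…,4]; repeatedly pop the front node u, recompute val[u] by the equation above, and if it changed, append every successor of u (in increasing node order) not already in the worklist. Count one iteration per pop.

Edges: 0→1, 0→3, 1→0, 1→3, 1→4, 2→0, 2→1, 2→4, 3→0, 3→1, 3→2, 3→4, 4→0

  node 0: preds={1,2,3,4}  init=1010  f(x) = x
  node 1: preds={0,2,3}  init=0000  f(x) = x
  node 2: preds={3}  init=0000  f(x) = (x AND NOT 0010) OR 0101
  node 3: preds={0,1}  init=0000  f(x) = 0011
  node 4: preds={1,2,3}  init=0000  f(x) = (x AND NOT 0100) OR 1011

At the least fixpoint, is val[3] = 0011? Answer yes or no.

yes

Worklist (11 pops):
  #1 pop 0: in=0000 → 1010 (no change)
  #2 pop 1: in=1010 → 1010 (was 0000); enqueue [0]
  #3 pop 2: in=0000 → 0101 (was 0000); enqueue [1]
  #4 pop 3: in=1010 → 0011 (was 0000); enqueue [2]
  #5 pop 4: in=1111 → 1011 (was 0000); enqueue []
  #6 pop 0: in=1111 → 1111 (was 1010); enqueue [3]
  #7 pop 1: in=1111 → 1111 (was 1010); enqueue [0,4]
  #8 pop 2: in=0011 → 0101 (no change)
  #9 pop 3: in=1111 → 0011 (no change)
  #10 pop 0: in=1111 → 1111 (no change)
  #11 pop 4: in=1111 → 1011 (no change)

Fixpoint:
  val[0] = 1111
  val[1] = 1111
  val[2] = 0101
  val[3] = 0011
  val[4] = 1011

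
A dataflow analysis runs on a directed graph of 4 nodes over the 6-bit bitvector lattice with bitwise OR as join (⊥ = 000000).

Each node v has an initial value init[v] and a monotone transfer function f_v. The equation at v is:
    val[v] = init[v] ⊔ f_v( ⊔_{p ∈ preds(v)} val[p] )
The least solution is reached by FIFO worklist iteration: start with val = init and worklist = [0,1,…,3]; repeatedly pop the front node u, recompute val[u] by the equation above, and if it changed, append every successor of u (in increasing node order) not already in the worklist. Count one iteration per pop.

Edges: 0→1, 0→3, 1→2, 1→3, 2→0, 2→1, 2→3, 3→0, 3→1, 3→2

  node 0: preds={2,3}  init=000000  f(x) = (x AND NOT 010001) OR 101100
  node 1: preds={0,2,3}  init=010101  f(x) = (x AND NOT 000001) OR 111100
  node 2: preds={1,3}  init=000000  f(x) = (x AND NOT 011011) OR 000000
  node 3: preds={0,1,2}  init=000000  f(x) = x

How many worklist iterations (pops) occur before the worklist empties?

Worklist (7 pops):
  #1 pop 0: in=000000 → 101100 (was 000000); enqueue []
  #2 pop 1: in=101100 → 111101 (was 010101); enqueue []
  #3 pop 2: in=111101 → 100100 (was 000000); enqueue [0,1]
  #4 pop 3: in=111101 → 111101 (was 000000); enqueue [2]
  #5 pop 0: in=111101 → 101100 (no change)
  #6 pop 1: in=111101 → 111101 (no change)
  #7 pop 2: in=111101 → 100100 (no change)

Fixpoint:
  val[0] = 101100
  val[1] = 111101
  val[2] = 100100
  val[3] = 111101

7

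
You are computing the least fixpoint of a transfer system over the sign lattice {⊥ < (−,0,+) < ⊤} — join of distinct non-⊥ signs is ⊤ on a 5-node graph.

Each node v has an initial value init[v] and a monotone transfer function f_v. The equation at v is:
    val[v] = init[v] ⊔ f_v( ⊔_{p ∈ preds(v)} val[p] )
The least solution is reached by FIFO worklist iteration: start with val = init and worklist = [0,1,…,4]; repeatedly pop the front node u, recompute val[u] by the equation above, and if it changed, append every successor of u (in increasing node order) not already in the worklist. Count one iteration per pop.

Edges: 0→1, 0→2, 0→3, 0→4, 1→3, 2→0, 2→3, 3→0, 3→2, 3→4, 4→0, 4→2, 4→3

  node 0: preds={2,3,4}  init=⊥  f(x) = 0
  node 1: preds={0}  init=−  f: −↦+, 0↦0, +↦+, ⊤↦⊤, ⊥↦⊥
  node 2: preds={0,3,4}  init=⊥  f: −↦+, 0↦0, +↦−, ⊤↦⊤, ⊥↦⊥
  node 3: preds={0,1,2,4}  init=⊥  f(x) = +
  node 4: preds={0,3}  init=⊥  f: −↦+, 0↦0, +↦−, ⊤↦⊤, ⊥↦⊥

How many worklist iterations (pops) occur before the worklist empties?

9

Worklist (9 pops):
  #1 pop 0: in=⊥ → 0 (was ⊥); enqueue []
  #2 pop 1: in=0 → ⊤ (was −); enqueue []
  #3 pop 2: in=0 → 0 (was ⊥); enqueue [0]
  #4 pop 3: in=⊤ → + (was ⊥); enqueue [2]
  #5 pop 4: in=⊤ → ⊤ (was ⊥); enqueue [3]
  #6 pop 0: in=⊤ → 0 (no change)
  #7 pop 2: in=⊤ → ⊤ (was 0); enqueue [0]
  #8 pop 3: in=⊤ → + (no change)
  #9 pop 0: in=⊤ → 0 (no change)

Fixpoint:
  val[0] = 0
  val[1] = ⊤
  val[2] = ⊤
  val[3] = +
  val[4] = ⊤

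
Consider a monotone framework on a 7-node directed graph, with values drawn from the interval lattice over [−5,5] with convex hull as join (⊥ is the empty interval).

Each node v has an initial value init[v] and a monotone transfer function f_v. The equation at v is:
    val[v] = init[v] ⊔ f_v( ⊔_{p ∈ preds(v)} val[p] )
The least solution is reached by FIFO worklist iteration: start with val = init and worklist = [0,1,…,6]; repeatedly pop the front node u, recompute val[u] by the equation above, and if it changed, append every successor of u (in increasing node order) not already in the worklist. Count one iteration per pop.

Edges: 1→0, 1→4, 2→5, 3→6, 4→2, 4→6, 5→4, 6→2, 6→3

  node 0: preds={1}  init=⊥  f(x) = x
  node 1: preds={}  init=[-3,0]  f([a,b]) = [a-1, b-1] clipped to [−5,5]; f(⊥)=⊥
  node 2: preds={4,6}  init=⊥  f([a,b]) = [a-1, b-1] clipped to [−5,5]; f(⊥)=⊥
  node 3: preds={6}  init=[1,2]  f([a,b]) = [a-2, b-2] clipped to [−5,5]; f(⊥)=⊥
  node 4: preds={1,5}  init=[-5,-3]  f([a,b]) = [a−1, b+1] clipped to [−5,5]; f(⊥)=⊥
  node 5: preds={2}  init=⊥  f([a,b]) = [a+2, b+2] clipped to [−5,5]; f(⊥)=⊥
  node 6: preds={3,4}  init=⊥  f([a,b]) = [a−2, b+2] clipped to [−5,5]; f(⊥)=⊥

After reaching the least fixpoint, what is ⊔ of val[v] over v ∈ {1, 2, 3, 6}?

[-5,5]

Iteration log — 19 steps:
  step 1. node 0  ⊔preds=[-3,0]  new=[-3,0]  old=⊥  +wl: 
  step 2. node 1  ⊔preds=⊥  new=[-3,0]  stable
  step 3. node 2  ⊔preds=[-5,-3]  new=[-5,-4]  old=⊥  +wl: 
  step 4. node 3  ⊔preds=⊥  new=[1,2]  stable
  step 5. node 4  ⊔preds=[-3,0]  new=[-5,1]  old=[-5,-3]  +wl: 2
  step 6. node 5  ⊔preds=[-5,-4]  new=[-3,-2]  old=⊥  +wl: 4
  step 7. node 6  ⊔preds=[-5,2]  new=[-5,4]  old=⊥  +wl: 3
  step 8. node 2  ⊔preds=[-5,4]  new=[-5,3]  old=[-5,-4]  +wl: 5
  step 9. node 4  ⊔preds=[-3,0]  new=[-5,1]  stable
  step 10. node 3  ⊔preds=[-5,4]  new=[-5,2]  old=[1,2]  +wl: 6
  step 11. node 5  ⊔preds=[-5,3]  new=[-3,5]  old=[-3,-2]  +wl: 4
  step 12. node 6  ⊔preds=[-5,2]  new=[-5,4]  stable
  step 13. node 4  ⊔preds=[-3,5]  new=[-5,5]  old=[-5,1]  +wl: 2,6
  step 14. node 2  ⊔preds=[-5,5]  new=[-5,4]  old=[-5,3]  +wl: 5
  step 15. node 6  ⊔preds=[-5,5]  new=[-5,5]  old=[-5,4]  +wl: 2,3
  step 16. node 5  ⊔preds=[-5,4]  new=[-3,5]  stable
  step 17. node 2  ⊔preds=[-5,5]  new=[-5,4]  stable
  step 18. node 3  ⊔preds=[-5,5]  new=[-5,3]  old=[-5,2]  +wl: 6
  step 19. node 6  ⊔preds=[-5,5]  new=[-5,5]  stable

Least fixpoint reached:
  node 0: [-3,0]
  node 1: [-3,0]
  node 2: [-5,4]
  node 3: [-5,3]
  node 4: [-5,5]
  node 5: [-3,5]
  node 6: [-5,5]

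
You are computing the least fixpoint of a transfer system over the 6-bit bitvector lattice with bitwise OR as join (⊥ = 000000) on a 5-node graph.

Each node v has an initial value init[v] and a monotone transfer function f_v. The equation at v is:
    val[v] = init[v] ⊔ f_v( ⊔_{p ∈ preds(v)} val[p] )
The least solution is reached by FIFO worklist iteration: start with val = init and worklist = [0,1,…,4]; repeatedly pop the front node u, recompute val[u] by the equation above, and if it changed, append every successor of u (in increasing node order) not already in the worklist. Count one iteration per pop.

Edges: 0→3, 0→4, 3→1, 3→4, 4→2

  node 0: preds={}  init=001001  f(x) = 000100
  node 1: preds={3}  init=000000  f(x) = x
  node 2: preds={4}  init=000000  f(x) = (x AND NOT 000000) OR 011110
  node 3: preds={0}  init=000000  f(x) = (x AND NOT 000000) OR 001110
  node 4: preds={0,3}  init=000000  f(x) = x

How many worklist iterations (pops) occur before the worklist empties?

7

Iteration log — 7 steps:
  step 1. node 0  ⊔preds=000000  new=001101  old=001001  +wl: 
  step 2. node 1  ⊔preds=000000  new=000000  stable
  step 3. node 2  ⊔preds=000000  new=011110  old=000000  +wl: 
  step 4. node 3  ⊔preds=001101  new=001111  old=000000  +wl: 1
  step 5. node 4  ⊔preds=001111  new=001111  old=000000  +wl: 2
  step 6. node 1  ⊔preds=001111  new=001111  old=000000  +wl: 
  step 7. node 2  ⊔preds=001111  new=011111  old=011110  +wl: 

Least fixpoint reached:
  node 0: 001101
  node 1: 001111
  node 2: 011111
  node 3: 001111
  node 4: 001111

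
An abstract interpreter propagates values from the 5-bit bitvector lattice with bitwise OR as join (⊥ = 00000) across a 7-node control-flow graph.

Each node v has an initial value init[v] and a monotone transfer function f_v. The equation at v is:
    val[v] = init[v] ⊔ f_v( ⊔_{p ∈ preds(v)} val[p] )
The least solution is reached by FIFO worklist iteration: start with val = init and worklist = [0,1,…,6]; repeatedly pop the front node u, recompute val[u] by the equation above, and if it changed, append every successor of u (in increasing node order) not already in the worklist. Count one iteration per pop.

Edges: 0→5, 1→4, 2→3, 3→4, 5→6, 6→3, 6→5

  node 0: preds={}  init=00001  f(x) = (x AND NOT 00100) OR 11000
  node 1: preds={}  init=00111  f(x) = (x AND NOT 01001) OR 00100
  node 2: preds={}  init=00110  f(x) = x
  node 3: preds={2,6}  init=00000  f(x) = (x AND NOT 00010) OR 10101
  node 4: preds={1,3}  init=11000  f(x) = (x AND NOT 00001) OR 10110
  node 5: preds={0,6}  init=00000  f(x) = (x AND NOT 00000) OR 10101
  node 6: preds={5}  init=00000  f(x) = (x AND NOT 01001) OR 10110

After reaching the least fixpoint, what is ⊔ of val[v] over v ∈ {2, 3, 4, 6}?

11111

Trace (10 dequeues):
  [1] u=0 | in 00000 | out 11001 | prev 00001 | push {}
  [2] u=1 | in 00000 | out 00111 | ==
  [3] u=2 | in 00000 | out 00110 | ==
  [4] u=3 | in 00110 | out 10101 | prev 00000 | push {}
  [5] u=4 | in 10111 | out 11110 | prev 11000 | push {}
  [6] u=5 | in 11001 | out 11101 | prev 00000 | push {}
  [7] u=6 | in 11101 | out 10110 | prev 00000 | push {3,5}
  [8] u=3 | in 10110 | out 10101 | ==
  [9] u=5 | in 11111 | out 11111 | prev 11101 | push {6}
  [10] u=6 | in 11111 | out 10110 | ==

Converged values:
  [0] 11001
  [1] 00111
  [2] 00110
  [3] 10101
  [4] 11110
  [5] 11111
  [6] 10110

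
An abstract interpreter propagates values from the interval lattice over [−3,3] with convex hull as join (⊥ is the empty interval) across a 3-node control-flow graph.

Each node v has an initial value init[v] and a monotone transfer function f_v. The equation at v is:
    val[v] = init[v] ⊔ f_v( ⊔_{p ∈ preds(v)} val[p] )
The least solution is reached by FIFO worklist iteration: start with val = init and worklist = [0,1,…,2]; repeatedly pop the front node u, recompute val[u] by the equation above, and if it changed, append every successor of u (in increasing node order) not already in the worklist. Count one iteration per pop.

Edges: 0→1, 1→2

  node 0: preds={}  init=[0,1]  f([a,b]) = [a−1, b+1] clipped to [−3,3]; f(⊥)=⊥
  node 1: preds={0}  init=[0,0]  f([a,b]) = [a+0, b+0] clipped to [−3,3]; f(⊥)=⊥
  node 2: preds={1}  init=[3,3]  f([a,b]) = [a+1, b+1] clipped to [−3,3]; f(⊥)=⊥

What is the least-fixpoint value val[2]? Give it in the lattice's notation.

[1,3]

Trace (3 dequeues):
  [1] u=0 | in ⊥ | out [0,1] | ==
  [2] u=1 | in [0,1] | out [0,1] | prev [0,0] | push {}
  [3] u=2 | in [0,1] | out [1,3] | prev [3,3] | push {}

Converged values:
  [0] [0,1]
  [1] [0,1]
  [2] [1,3]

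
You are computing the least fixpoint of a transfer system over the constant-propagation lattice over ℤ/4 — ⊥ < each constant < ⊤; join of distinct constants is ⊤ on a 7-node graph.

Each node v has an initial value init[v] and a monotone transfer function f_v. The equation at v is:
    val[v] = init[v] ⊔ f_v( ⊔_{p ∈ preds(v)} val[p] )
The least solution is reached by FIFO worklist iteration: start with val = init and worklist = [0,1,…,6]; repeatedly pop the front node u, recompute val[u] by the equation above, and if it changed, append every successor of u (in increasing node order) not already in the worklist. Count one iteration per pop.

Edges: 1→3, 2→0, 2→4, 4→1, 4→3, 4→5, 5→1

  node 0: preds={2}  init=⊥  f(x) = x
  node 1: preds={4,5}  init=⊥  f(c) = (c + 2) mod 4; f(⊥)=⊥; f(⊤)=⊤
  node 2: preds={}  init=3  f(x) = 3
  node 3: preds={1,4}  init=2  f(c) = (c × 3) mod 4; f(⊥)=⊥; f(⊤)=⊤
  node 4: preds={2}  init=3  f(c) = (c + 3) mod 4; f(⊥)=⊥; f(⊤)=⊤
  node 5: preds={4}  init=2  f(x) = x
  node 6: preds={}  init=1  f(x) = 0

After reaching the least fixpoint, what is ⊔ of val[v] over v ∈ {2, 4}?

⊤

Iteration log — 9 steps:
  step 1. node 0  ⊔preds=3  new=3  old=⊥  +wl: 
  step 2. node 1  ⊔preds=⊤  new=⊤  old=⊥  +wl: 
  step 3. node 2  ⊔preds=⊥  new=3  stable
  step 4. node 3  ⊔preds=⊤  new=⊤  old=2  +wl: 
  step 5. node 4  ⊔preds=3  new=⊤  old=3  +wl: 1,3
  step 6. node 5  ⊔preds=⊤  new=⊤  old=2  +wl: 
  step 7. node 6  ⊔preds=⊥  new=⊤  old=1  +wl: 
  step 8. node 1  ⊔preds=⊤  new=⊤  stable
  step 9. node 3  ⊔preds=⊤  new=⊤  stable

Least fixpoint reached:
  node 0: 3
  node 1: ⊤
  node 2: 3
  node 3: ⊤
  node 4: ⊤
  node 5: ⊤
  node 6: ⊤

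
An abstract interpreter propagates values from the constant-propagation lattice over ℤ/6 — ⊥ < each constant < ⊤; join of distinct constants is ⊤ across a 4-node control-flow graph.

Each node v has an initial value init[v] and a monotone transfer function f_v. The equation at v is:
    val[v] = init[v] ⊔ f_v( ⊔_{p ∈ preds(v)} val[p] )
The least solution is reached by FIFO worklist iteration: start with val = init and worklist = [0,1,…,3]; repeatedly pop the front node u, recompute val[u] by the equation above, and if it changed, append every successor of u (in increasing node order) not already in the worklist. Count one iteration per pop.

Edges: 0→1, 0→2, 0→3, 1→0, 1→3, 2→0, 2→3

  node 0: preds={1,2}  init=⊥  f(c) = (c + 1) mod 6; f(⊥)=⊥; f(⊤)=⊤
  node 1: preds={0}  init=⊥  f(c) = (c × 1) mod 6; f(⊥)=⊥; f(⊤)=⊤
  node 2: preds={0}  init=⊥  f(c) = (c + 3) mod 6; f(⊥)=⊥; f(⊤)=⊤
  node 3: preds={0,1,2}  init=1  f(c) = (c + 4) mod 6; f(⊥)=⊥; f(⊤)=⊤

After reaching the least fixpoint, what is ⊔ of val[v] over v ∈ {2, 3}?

1

Worklist (4 pops):
  #1 pop 0: in=⊥ → ⊥ (no change)
  #2 pop 1: in=⊥ → ⊥ (no change)
  #3 pop 2: in=⊥ → ⊥ (no change)
  #4 pop 3: in=⊥ → 1 (no change)

Fixpoint:
  val[0] = ⊥
  val[1] = ⊥
  val[2] = ⊥
  val[3] = 1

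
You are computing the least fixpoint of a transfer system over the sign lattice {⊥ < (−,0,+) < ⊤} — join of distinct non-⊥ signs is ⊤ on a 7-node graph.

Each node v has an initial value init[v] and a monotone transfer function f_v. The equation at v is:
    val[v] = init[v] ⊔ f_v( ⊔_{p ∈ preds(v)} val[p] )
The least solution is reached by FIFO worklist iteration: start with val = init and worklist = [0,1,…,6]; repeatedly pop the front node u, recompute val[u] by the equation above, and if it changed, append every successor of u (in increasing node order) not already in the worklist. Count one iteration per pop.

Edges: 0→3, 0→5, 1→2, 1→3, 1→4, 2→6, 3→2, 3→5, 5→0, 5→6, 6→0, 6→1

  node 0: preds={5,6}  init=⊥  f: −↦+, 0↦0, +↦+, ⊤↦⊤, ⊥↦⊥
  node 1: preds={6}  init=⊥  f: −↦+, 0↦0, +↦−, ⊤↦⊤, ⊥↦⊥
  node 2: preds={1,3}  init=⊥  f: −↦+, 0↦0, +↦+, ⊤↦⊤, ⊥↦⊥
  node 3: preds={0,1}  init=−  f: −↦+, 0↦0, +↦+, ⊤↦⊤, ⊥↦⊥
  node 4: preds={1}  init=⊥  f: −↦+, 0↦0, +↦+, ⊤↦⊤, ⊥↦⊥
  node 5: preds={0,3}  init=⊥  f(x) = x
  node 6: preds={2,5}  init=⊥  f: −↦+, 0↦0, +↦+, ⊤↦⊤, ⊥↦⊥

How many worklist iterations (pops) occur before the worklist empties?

Worklist (15 pops):
  #1 pop 0: in=⊥ → ⊥ (no change)
  #2 pop 1: in=⊥ → ⊥ (no change)
  #3 pop 2: in=− → + (was ⊥); enqueue []
  #4 pop 3: in=⊥ → − (no change)
  #5 pop 4: in=⊥ → ⊥ (no change)
  #6 pop 5: in=− → − (was ⊥); enqueue [0]
  #7 pop 6: in=⊤ → ⊤ (was ⊥); enqueue [1]
  #8 pop 0: in=⊤ → ⊤ (was ⊥); enqueue [3,5]
  #9 pop 1: in=⊤ → ⊤ (was ⊥); enqueue [2,4]
  #10 pop 3: in=⊤ → ⊤ (was −); enqueue []
  #11 pop 5: in=⊤ → ⊤ (was −); enqueue [0,6]
  #12 pop 2: in=⊤ → ⊤ (was +); enqueue []
  #13 pop 4: in=⊤ → ⊤ (was ⊥); enqueue []
  #14 pop 0: in=⊤ → ⊤ (no change)
  #15 pop 6: in=⊤ → ⊤ (no change)

Fixpoint:
  val[0] = ⊤
  val[1] = ⊤
  val[2] = ⊤
  val[3] = ⊤
  val[4] = ⊤
  val[5] = ⊤
  val[6] = ⊤

15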